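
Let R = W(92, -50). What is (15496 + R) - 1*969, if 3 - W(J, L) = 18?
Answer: 14512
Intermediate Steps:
W(J, L) = -15 (W(J, L) = 3 - 1*18 = 3 - 18 = -15)
R = -15
(15496 + R) - 1*969 = (15496 - 15) - 1*969 = 15481 - 969 = 14512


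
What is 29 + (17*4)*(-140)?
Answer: -9491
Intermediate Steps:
29 + (17*4)*(-140) = 29 + 68*(-140) = 29 - 9520 = -9491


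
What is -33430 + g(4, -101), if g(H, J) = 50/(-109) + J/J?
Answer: -3643811/109 ≈ -33429.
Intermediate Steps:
g(H, J) = 59/109 (g(H, J) = 50*(-1/109) + 1 = -50/109 + 1 = 59/109)
-33430 + g(4, -101) = -33430 + 59/109 = -3643811/109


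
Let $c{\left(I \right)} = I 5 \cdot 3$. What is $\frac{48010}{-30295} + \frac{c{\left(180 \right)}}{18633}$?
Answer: $- \frac{54184922}{37632449} \approx -1.4398$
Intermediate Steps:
$c{\left(I \right)} = 15 I$ ($c{\left(I \right)} = 5 I 3 = 15 I$)
$\frac{48010}{-30295} + \frac{c{\left(180 \right)}}{18633} = \frac{48010}{-30295} + \frac{15 \cdot 180}{18633} = 48010 \left(- \frac{1}{30295}\right) + 2700 \cdot \frac{1}{18633} = - \frac{9602}{6059} + \frac{900}{6211} = - \frac{54184922}{37632449}$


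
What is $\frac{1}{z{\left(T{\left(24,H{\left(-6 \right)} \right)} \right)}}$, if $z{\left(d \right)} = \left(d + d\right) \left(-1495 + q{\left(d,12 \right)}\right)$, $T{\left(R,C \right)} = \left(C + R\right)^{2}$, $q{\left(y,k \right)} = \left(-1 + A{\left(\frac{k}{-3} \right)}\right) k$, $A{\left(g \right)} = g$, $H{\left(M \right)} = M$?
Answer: $- \frac{1}{1007640} \approx -9.9242 \cdot 10^{-7}$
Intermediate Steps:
$q{\left(y,k \right)} = k \left(-1 - \frac{k}{3}\right)$ ($q{\left(y,k \right)} = \left(-1 + \frac{k}{-3}\right) k = \left(-1 + k \left(- \frac{1}{3}\right)\right) k = \left(-1 - \frac{k}{3}\right) k = k \left(-1 - \frac{k}{3}\right)$)
$z{\left(d \right)} = - 3110 d$ ($z{\left(d \right)} = \left(d + d\right) \left(-1495 - 4 \left(3 + 12\right)\right) = 2 d \left(-1495 - 4 \cdot 15\right) = 2 d \left(-1495 - 60\right) = 2 d \left(-1555\right) = - 3110 d$)
$\frac{1}{z{\left(T{\left(24,H{\left(-6 \right)} \right)} \right)}} = \frac{1}{\left(-3110\right) \left(-6 + 24\right)^{2}} = \frac{1}{\left(-3110\right) 18^{2}} = \frac{1}{\left(-3110\right) 324} = \frac{1}{-1007640} = - \frac{1}{1007640}$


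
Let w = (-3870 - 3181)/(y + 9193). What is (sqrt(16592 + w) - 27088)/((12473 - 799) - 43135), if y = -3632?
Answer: 27088/31461 - sqrt(57007084469)/58318207 ≈ 0.85691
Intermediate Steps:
w = -7051/5561 (w = (-3870 - 3181)/(-3632 + 9193) = -7051/5561 ≈ -1.2679)
(sqrt(16592 + w) - 27088)/((12473 - 799) - 43135) = (sqrt(16592 - 7051/5561) - 27088)/((12473 - 799) - 43135) = (sqrt(92261061/5561) - 27088)/(11674 - 43135) = (3*sqrt(57007084469)/5561 - 27088)/(-31461) = (-27088 + 3*sqrt(57007084469)/5561)*(-1/31461) = 27088/31461 - sqrt(57007084469)/58318207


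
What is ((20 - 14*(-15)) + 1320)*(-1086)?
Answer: -1683300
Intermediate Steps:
((20 - 14*(-15)) + 1320)*(-1086) = ((20 + 210) + 1320)*(-1086) = (230 + 1320)*(-1086) = 1550*(-1086) = -1683300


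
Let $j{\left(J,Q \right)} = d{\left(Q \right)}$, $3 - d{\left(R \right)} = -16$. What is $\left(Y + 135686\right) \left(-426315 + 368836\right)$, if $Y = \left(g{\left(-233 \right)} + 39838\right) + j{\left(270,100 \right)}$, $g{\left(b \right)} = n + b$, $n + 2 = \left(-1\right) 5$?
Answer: $-10076241137$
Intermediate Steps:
$d{\left(R \right)} = 19$ ($d{\left(R \right)} = 3 - -16 = 3 + 16 = 19$)
$n = -7$ ($n = -2 - 5 = -7$)
$j{\left(J,Q \right)} = 19$
$g{\left(b \right)} = -7 + b$
$Y = 39617$ ($Y = \left(\left(-7 - 233\right) + 39838\right) + 19 = \left(-240 + 39838\right) + 19 = 39598 + 19 = 39617$)
$\left(Y + 135686\right) \left(-426315 + 368836\right) = \left(39617 + 135686\right) \left(-426315 + 368836\right) = 175303 \left(-57479\right) = -10076241137$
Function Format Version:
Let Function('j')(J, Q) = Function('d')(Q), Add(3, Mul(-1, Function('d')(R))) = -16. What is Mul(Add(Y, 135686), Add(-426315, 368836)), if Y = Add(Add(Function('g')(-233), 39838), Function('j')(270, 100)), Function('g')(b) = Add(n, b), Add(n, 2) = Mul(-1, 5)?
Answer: -10076241137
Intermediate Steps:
Function('d')(R) = 19 (Function('d')(R) = Add(3, Mul(-1, -16)) = Add(3, 16) = 19)
n = -7 (n = Add(-2, Mul(-1, 5)) = Add(-2, -5) = -7)
Function('j')(J, Q) = 19
Function('g')(b) = Add(-7, b)
Y = 39617 (Y = Add(Add(Add(-7, -233), 39838), 19) = Add(Add(-240, 39838), 19) = Add(39598, 19) = 39617)
Mul(Add(Y, 135686), Add(-426315, 368836)) = Mul(Add(39617, 135686), Add(-426315, 368836)) = Mul(175303, -57479) = -10076241137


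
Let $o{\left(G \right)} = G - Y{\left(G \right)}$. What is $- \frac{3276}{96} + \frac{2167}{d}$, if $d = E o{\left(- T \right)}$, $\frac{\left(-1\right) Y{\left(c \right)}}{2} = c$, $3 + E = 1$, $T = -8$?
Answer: $- \frac{3805}{48} \approx -79.271$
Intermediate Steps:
$E = -2$ ($E = -3 + 1 = -2$)
$Y{\left(c \right)} = - 2 c$
$o{\left(G \right)} = 3 G$ ($o{\left(G \right)} = G - - 2 G = G + 2 G = 3 G$)
$d = -48$ ($d = - 2 \cdot 3 \left(\left(-1\right) \left(-8\right)\right) = - 2 \cdot 3 \cdot 8 = \left(-2\right) 24 = -48$)
$- \frac{3276}{96} + \frac{2167}{d} = - \frac{3276}{96} + \frac{2167}{-48} = \left(-3276\right) \frac{1}{96} + 2167 \left(- \frac{1}{48}\right) = - \frac{273}{8} - \frac{2167}{48} = - \frac{3805}{48}$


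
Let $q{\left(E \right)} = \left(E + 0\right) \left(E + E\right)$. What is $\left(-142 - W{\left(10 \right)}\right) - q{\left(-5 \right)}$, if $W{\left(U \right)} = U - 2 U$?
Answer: $-182$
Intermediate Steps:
$q{\left(E \right)} = 2 E^{2}$ ($q{\left(E \right)} = E 2 E = 2 E^{2}$)
$W{\left(U \right)} = - U$
$\left(-142 - W{\left(10 \right)}\right) - q{\left(-5 \right)} = \left(-142 - \left(-1\right) 10\right) - 2 \left(-5\right)^{2} = \left(-142 - -10\right) - 2 \cdot 25 = \left(-142 + 10\right) - 50 = -132 - 50 = -182$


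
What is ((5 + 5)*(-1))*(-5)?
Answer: 50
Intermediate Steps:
((5 + 5)*(-1))*(-5) = (10*(-1))*(-5) = -10*(-5) = 50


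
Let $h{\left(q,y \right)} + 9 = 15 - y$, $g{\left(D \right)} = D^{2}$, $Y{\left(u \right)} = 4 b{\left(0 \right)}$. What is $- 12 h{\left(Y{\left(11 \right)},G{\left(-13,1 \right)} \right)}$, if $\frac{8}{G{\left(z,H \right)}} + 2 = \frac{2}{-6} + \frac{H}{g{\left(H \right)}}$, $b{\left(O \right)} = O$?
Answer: $-144$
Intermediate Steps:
$Y{\left(u \right)} = 0$ ($Y{\left(u \right)} = 4 \cdot 0 = 0$)
$G{\left(z,H \right)} = \frac{8}{- \frac{7}{3} + \frac{1}{H}}$ ($G{\left(z,H \right)} = \frac{8}{-2 + \left(\frac{2}{-6} + \frac{H}{H^{2}}\right)} = \frac{8}{-2 + \left(2 \left(- \frac{1}{6}\right) + \frac{H}{H^{2}}\right)} = \frac{8}{-2 - \left(\frac{1}{3} - \frac{1}{H}\right)} = \frac{8}{- \frac{7}{3} + \frac{1}{H}}$)
$h{\left(q,y \right)} = 6 - y$ ($h{\left(q,y \right)} = -9 - \left(-15 + y\right) = 6 - y$)
$- 12 h{\left(Y{\left(11 \right)},G{\left(-13,1 \right)} \right)} = - 12 \left(6 - \left(-24\right) 1 \frac{1}{-3 + 7 \cdot 1}\right) = - 12 \left(6 - \left(-24\right) 1 \frac{1}{-3 + 7}\right) = - 12 \left(6 - \left(-24\right) 1 \cdot \frac{1}{4}\right) = - 12 \left(6 - -6\right) = - 12 \left(6 + 6\right) = \left(-12\right) 12 = -144$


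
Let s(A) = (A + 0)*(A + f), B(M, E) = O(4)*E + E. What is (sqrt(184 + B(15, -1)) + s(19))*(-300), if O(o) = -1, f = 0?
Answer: -108300 - 600*sqrt(46) ≈ -1.1237e+5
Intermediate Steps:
B(M, E) = 0 (B(M, E) = -E + E = 0)
s(A) = A**2 (s(A) = (A + 0)*(A + 0) = A*A = A**2)
(sqrt(184 + B(15, -1)) + s(19))*(-300) = (sqrt(184 + 0) + 19**2)*(-300) = (sqrt(184) + 361)*(-300) = (2*sqrt(46) + 361)*(-300) = (361 + 2*sqrt(46))*(-300) = -108300 - 600*sqrt(46)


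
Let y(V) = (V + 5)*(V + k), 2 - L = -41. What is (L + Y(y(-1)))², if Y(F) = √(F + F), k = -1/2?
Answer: 1837 + 172*I*√3 ≈ 1837.0 + 297.91*I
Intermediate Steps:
L = 43 (L = 2 - 1*(-41) = 2 + 41 = 43)
k = -½ (k = -1*½ = -½ ≈ -0.50000)
y(V) = (5 + V)*(-½ + V) (y(V) = (V + 5)*(V - ½) = (5 + V)*(-½ + V))
Y(F) = √2*√F (Y(F) = √(2*F) = √2*√F)
(L + Y(y(-1)))² = (43 + √2*√(-5/2 + (-1)² + (9/2)*(-1)))² = (43 + √2*√(-5/2 + 1 - 9/2))² = (43 + √2*√(-6))² = (43 + √2*(I*√6))² = (43 + 2*I*√3)²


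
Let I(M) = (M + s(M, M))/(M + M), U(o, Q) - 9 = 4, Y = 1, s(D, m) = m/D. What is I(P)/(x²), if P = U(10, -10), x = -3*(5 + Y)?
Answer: 7/4212 ≈ 0.0016619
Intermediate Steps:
U(o, Q) = 13 (U(o, Q) = 9 + 4 = 13)
x = -18 (x = -3*(5 + 1) = -3*6 = -18)
P = 13
I(M) = (1 + M)/(2*M) (I(M) = (M + M/M)/(M + M) = (M + 1)/((2*M)) = (1 + M)*(1/(2*M)) = (1 + M)/(2*M))
I(P)/(x²) = ((½)*(1 + 13)/13)/((-18)²) = ((½)*(1/13)*14)/324 = (7/13)*(1/324) = 7/4212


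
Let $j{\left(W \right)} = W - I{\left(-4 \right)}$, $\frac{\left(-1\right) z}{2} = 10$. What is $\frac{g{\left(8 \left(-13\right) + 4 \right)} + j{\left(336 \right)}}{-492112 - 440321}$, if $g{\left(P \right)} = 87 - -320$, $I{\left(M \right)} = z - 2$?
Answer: $- \frac{15}{18283} \approx -0.00082043$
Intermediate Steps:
$z = -20$ ($z = \left(-2\right) 10 = -20$)
$I{\left(M \right)} = -22$ ($I{\left(M \right)} = -20 - 2 = -22$)
$g{\left(P \right)} = 407$ ($g{\left(P \right)} = 87 + 320 = 407$)
$j{\left(W \right)} = 22 + W$ ($j{\left(W \right)} = W - -22 = W + 22 = 22 + W$)
$\frac{g{\left(8 \left(-13\right) + 4 \right)} + j{\left(336 \right)}}{-492112 - 440321} = \frac{407 + \left(22 + 336\right)}{-492112 - 440321} = \frac{407 + 358}{-932433} = 765 \left(- \frac{1}{932433}\right) = - \frac{15}{18283}$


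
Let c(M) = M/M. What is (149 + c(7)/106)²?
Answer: 249482025/11236 ≈ 22204.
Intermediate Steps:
c(M) = 1
(149 + c(7)/106)² = (149 + 1/106)² = (15795/106)² = 249482025/11236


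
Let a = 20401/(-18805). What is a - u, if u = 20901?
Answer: -393063706/18805 ≈ -20902.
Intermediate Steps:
a = -20401/18805 (a = 20401*(-1/18805) = -20401/18805 ≈ -1.0849)
a - u = -20401/18805 - 1*20901 = -20401/18805 - 20901 = -393063706/18805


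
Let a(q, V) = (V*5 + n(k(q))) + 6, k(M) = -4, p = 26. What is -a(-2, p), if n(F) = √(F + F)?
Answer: -136 - 2*I*√2 ≈ -136.0 - 2.8284*I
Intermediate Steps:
n(F) = √2*√F (n(F) = √(2*F) = √2*√F)
a(q, V) = 6 + 5*V + 2*I*√2 (a(q, V) = (V*5 + √2*√(-4)) + 6 = (5*V + √2*(2*I)) + 6 = (5*V + 2*I*√2) + 6 = 6 + 5*V + 2*I*√2)
-a(-2, p) = -(6 + 5*26 + 2*I*√2) = -(6 + 130 + 2*I*√2) = -(136 + 2*I*√2) = -136 - 2*I*√2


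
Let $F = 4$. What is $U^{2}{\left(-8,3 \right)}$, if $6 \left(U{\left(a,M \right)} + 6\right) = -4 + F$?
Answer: $36$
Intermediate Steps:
$U{\left(a,M \right)} = -6$ ($U{\left(a,M \right)} = -6 + \frac{-4 + 4}{6} = -6 + \frac{1}{6} \cdot 0 = -6 + 0 = -6$)
$U^{2}{\left(-8,3 \right)} = \left(-6\right)^{2} = 36$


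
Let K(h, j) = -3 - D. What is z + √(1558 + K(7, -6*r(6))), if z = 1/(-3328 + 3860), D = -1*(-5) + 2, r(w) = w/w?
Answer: 1/532 + 6*√43 ≈ 39.346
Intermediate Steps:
r(w) = 1
D = 7 (D = 5 + 2 = 7)
K(h, j) = -10 (K(h, j) = -3 - 1*7 = -3 - 7 = -10)
z = 1/532 ≈ 0.0018797
z + √(1558 + K(7, -6*r(6))) = 1/532 + √(1558 - 10) = 1/532 + √1548 = 1/532 + 6*√43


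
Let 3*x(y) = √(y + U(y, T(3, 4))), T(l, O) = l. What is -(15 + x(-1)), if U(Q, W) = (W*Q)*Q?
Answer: -15 - √2/3 ≈ -15.471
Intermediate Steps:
U(Q, W) = W*Q² (U(Q, W) = (Q*W)*Q = W*Q²)
x(y) = √(y + 3*y²)/3
-(15 + x(-1)) = -(15 + √(-(1 + 3*(-1)))/3) = -(15 + √(-(1 - 3))/3) = -(15 + √(-1*(-2))/3) = -(15 + √2/3) = -15 - √2/3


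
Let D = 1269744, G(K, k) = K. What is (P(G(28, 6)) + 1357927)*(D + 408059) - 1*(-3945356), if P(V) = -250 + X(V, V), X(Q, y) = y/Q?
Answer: 2277920166790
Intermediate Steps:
P(V) = -249 (P(V) = -250 + V/V = -250 + 1 = -249)
(P(G(28, 6)) + 1357927)*(D + 408059) - 1*(-3945356) = (-249 + 1357927)*(1269744 + 408059) - 1*(-3945356) = 1357678*1677803 + 3945356 = 2277916221434 + 3945356 = 2277920166790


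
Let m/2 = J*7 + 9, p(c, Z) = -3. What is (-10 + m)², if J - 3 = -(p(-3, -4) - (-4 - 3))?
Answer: 36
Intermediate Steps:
J = -1 (J = 3 - (-3 - (-4 - 3)) = 3 - (-3 - 1*(-7)) = 3 - (-3 + 7) = 3 - 1*4 = 3 - 4 = -1)
m = 4 (m = 2*(-1*7 + 9) = 2*(-7 + 9) = 2*2 = 4)
(-10 + m)² = (-10 + 4)² = (-6)² = 36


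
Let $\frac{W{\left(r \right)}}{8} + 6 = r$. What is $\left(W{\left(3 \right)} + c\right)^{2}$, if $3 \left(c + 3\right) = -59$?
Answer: $\frac{19600}{9} \approx 2177.8$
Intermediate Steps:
$c = - \frac{68}{3}$ ($c = -3 + \frac{1}{3} \left(-59\right) = -3 - \frac{59}{3} = - \frac{68}{3} \approx -22.667$)
$W{\left(r \right)} = -48 + 8 r$
$\left(W{\left(3 \right)} + c\right)^{2} = \left(\left(-48 + 8 \cdot 3\right) - \frac{68}{3}\right)^{2} = \left(\left(-48 + 24\right) - \frac{68}{3}\right)^{2} = \left(-24 - \frac{68}{3}\right)^{2} = \left(- \frac{140}{3}\right)^{2} = \frac{19600}{9}$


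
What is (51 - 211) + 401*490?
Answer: 196330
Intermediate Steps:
(51 - 211) + 401*490 = -160 + 196490 = 196330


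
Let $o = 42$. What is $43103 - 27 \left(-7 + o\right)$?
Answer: $42158$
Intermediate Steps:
$43103 - 27 \left(-7 + o\right) = 43103 - 27 \left(-7 + 42\right) = 43103 - 27 \cdot 35 = 43103 - 945 = 42158$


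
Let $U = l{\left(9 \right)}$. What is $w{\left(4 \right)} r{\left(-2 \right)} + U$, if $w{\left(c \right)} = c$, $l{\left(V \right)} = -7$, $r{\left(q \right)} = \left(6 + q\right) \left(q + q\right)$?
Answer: $-71$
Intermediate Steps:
$r{\left(q \right)} = 2 q \left(6 + q\right)$ ($r{\left(q \right)} = \left(6 + q\right) 2 q = 2 q \left(6 + q\right)$)
$U = -7$
$w{\left(4 \right)} r{\left(-2 \right)} + U = 4 \cdot 2 \left(-2\right) \left(6 - 2\right) - 7 = 4 \cdot 2 \left(-2\right) 4 - 7 = 4 \left(-16\right) - 7 = -64 - 7 = -71$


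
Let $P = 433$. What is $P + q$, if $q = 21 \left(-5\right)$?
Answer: $328$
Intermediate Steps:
$q = -105$
$P + q = 433 - 105 = 328$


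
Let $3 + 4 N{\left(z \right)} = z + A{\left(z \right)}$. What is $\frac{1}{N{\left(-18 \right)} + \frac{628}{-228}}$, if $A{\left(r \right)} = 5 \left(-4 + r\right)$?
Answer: $- \frac{228}{8095} \approx -0.028166$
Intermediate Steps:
$A{\left(r \right)} = -20 + 5 r$
$N{\left(z \right)} = - \frac{23}{4} + \frac{3 z}{2}$ ($N{\left(z \right)} = - \frac{3}{4} + \frac{z + \left(-20 + 5 z\right)}{4} = - \frac{3}{4} + \frac{-20 + 6 z}{4} = - \frac{3}{4} + \left(-5 + \frac{3 z}{2}\right) = - \frac{23}{4} + \frac{3 z}{2}$)
$\frac{1}{N{\left(-18 \right)} + \frac{628}{-228}} = \frac{1}{\left(- \frac{23}{4} + \frac{3}{2} \left(-18\right)\right) + \frac{628}{-228}} = \frac{1}{\left(- \frac{23}{4} - 27\right) + 628 \left(- \frac{1}{228}\right)} = \frac{1}{- \frac{131}{4} - \frac{157}{57}} = \frac{1}{- \frac{8095}{228}} = - \frac{228}{8095}$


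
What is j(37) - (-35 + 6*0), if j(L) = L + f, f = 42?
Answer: 114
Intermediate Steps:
j(L) = 42 + L (j(L) = L + 42 = 42 + L)
j(37) - (-35 + 6*0) = (42 + 37) - (-35 + 6*0) = 79 - (-35 + 0) = 79 - 1*(-35) = 79 + 35 = 114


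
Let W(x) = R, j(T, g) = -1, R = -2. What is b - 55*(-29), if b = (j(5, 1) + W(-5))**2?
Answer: 1604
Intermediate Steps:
W(x) = -2
b = 9 (b = (-1 - 2)**2 = (-3)**2 = 9)
b - 55*(-29) = 9 - 55*(-29) = 9 + 1595 = 1604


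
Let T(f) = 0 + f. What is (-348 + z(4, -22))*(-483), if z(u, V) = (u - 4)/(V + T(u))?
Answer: 168084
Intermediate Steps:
T(f) = f
z(u, V) = (-4 + u)/(V + u) (z(u, V) = (u - 4)/(V + u) = (-4 + u)/(V + u))
(-348 + z(4, -22))*(-483) = (-348 + (-4 + 4)/(-22 + 4))*(-483) = (-348 + 0/(-18))*(-483) = (-348 - 1/18*0)*(-483) = (-348 + 0)*(-483) = -348*(-483) = 168084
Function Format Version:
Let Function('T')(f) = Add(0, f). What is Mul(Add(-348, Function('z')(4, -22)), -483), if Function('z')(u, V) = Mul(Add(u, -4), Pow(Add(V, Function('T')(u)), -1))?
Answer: 168084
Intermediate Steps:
Function('T')(f) = f
Function('z')(u, V) = Mul(Pow(Add(V, u), -1), Add(-4, u)) (Function('z')(u, V) = Mul(Add(u, -4), Pow(Add(V, u), -1)) = Mul(Add(-4, u), Pow(Add(V, u), -1)) = Mul(Pow(Add(V, u), -1), Add(-4, u)))
Mul(Add(-348, Function('z')(4, -22)), -483) = Mul(Add(-348, Mul(Pow(Add(-22, 4), -1), Add(-4, 4))), -483) = Mul(Add(-348, Mul(Pow(-18, -1), 0)), -483) = Mul(Add(-348, Mul(Rational(-1, 18), 0)), -483) = Mul(Add(-348, 0), -483) = Mul(-348, -483) = 168084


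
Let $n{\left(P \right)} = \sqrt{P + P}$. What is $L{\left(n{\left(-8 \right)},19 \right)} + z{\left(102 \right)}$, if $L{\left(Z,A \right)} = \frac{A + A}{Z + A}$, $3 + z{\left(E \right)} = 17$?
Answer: $\frac{6000}{377} - \frac{152 i}{377} \approx 15.915 - 0.40318 i$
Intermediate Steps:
$n{\left(P \right)} = \sqrt{2} \sqrt{P}$ ($n{\left(P \right)} = \sqrt{2 P} = \sqrt{2} \sqrt{P}$)
$z{\left(E \right)} = 14$ ($z{\left(E \right)} = -3 + 17 = 14$)
$L{\left(Z,A \right)} = \frac{2 A}{A + Z}$
$L{\left(n{\left(-8 \right)},19 \right)} + z{\left(102 \right)} = 2 \cdot 19 \frac{1}{19 + \sqrt{2} \sqrt{-8}} + 14 = 2 \cdot 19 \frac{1}{19 + \sqrt{2} \cdot 2 i \sqrt{2}} + 14 = 2 \cdot 19 \frac{1}{19 + 4 i} + 14 = 2 \cdot 19 \frac{19 - 4 i}{377} + 14 = \left(\frac{722}{377} - \frac{152 i}{377}\right) + 14 = \frac{6000}{377} - \frac{152 i}{377}$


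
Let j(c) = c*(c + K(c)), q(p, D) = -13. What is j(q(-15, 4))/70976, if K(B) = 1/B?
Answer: 85/35488 ≈ 0.0023952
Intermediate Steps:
j(c) = c*(c + 1/c)
j(q(-15, 4))/70976 = (1 + (-13)**2)/70976 = (1 + 169)*(1/70976) = 170*(1/70976) = 85/35488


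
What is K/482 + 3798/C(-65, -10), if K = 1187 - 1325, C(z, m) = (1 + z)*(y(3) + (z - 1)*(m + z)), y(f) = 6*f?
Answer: -1269667/4257024 ≈ -0.29825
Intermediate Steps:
C(z, m) = (1 + z)*(18 + (-1 + z)*(m + z)) (C(z, m) = (1 + z)*(6*3 + (z - 1)*(m + z)) = (1 + z)*(18 + (-1 + z)*(m + z)))
K = -138
K/482 + 3798/C(-65, -10) = -138/482 + 3798/(18 + (-65)³ - 1*(-10) + 17*(-65) - 10*(-65)²) = -138*1/482 + 3798/(18 - 274625 + 10 - 1105 - 10*4225) = -69/241 + 3798/(18 - 274625 + 10 - 1105 - 42250) = -69/241 + 3798/(-317952) = -69/241 + 3798*(-1/317952) = -69/241 - 211/17664 = -1269667/4257024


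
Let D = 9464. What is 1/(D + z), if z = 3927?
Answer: 1/13391 ≈ 7.4677e-5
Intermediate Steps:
1/(D + z) = 1/(9464 + 3927) = 1/13391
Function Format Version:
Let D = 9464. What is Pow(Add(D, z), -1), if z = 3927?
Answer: Rational(1, 13391) ≈ 7.4677e-5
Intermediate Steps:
Pow(Add(D, z), -1) = Pow(Add(9464, 3927), -1) = Pow(13391, -1) = Rational(1, 13391)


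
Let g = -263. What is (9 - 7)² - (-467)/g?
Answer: 585/263 ≈ 2.2243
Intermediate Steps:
(9 - 7)² - (-467)/g = (9 - 7)² - (-467)/(-263) = 2² - (-467)*(-1)/263 = 4 - 1*467/263 = 4 - 467/263 = 585/263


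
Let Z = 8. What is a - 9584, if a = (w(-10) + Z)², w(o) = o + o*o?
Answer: 20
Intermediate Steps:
w(o) = o + o²
a = 9604 (a = (-10*(1 - 10) + 8)² = (-10*(-9) + 8)² = (90 + 8)² = 98² = 9604)
a - 9584 = 9604 - 9584 = 20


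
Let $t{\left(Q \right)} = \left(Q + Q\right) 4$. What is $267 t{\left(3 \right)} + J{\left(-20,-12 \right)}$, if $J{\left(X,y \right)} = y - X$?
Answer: $6416$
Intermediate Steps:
$t{\left(Q \right)} = 8 Q$ ($t{\left(Q \right)} = 2 Q 4 = 8 Q$)
$267 t{\left(3 \right)} + J{\left(-20,-12 \right)} = 267 \cdot 8 \cdot 3 - -8 = 267 \cdot 24 + \left(-12 + 20\right) = 6408 + 8 = 6416$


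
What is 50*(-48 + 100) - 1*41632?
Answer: -39032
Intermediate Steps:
50*(-48 + 100) - 1*41632 = 50*52 - 41632 = 2600 - 41632 = -39032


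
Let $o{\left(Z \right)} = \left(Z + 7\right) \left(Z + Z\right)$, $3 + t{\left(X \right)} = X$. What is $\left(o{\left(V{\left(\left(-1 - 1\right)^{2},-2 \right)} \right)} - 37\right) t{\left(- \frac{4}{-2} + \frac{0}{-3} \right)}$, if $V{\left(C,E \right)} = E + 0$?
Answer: $57$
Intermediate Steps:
$t{\left(X \right)} = -3 + X$
$V{\left(C,E \right)} = E$
$o{\left(Z \right)} = 2 Z \left(7 + Z\right)$ ($o{\left(Z \right)} = \left(7 + Z\right) 2 Z = 2 Z \left(7 + Z\right)$)
$\left(o{\left(V{\left(\left(-1 - 1\right)^{2},-2 \right)} \right)} - 37\right) t{\left(- \frac{4}{-2} + \frac{0}{-3} \right)} = \left(2 \left(-2\right) \left(7 - 2\right) - 37\right) \left(-3 + \left(- \frac{4}{-2} + \frac{0}{-3}\right)\right) = \left(2 \left(-2\right) 5 - 37\right) \left(-3 + \left(\left(-4\right) \left(- \frac{1}{2}\right) + 0 \left(- \frac{1}{3}\right)\right)\right) = \left(-20 - 37\right) \left(-3 + \left(2 + 0\right)\right) = - 57 \left(-3 + 2\right) = \left(-57\right) \left(-1\right) = 57$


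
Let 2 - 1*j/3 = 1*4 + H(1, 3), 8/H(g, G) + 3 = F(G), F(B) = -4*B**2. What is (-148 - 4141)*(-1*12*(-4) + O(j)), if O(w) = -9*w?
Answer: -5378406/13 ≈ -4.1372e+5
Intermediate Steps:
H(g, G) = 8/(-3 - 4*G**2)
j = -70/13 (j = 6 - 3*(1*4 - 8/(3 + 4*3**2)) = 6 - 3*(4 - 8/(3 + 4*9)) = 6 - 3*(4 - 8/(3 + 36)) = 6 - 3*(4 - 8/39) = 6 - 3*148/39 = 6 - 148/13 = -70/13 ≈ -5.3846)
(-148 - 4141)*(-1*12*(-4) + O(j)) = (-148 - 4141)*(-1*12*(-4) - 9*(-70/13)) = -4289*(-12*(-4) + 630/13) = -4289*(48 + 630/13) = -4289*1254/13 = -5378406/13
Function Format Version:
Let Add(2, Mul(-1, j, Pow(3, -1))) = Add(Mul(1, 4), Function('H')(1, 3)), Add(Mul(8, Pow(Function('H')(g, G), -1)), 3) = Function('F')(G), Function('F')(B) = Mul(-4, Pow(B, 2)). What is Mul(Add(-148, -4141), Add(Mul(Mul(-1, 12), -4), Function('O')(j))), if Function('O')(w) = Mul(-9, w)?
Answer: Rational(-5378406, 13) ≈ -4.1372e+5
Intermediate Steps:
Function('H')(g, G) = Mul(8, Pow(Add(-3, Mul(-4, Pow(G, 2))), -1))
j = Rational(-70, 13) (j = Add(6, Mul(-3, Add(Mul(1, 4), Mul(-8, Pow(Add(3, Mul(4, Pow(3, 2))), -1))))) = Add(6, Mul(-3, Add(4, Mul(-8, Pow(Add(3, Mul(4, 9)), -1))))) = Add(6, Mul(-3, Add(4, Mul(-8, Pow(Add(3, 36), -1))))) = Add(6, Mul(-3, Add(4, Mul(-8, Pow(39, -1))))) = Add(6, Mul(-3, Add(4, Mul(-8, Rational(1, 39))))) = Add(6, Mul(-3, Add(4, Rational(-8, 39)))) = Add(6, Mul(-3, Rational(148, 39))) = Add(6, Rational(-148, 13)) = Rational(-70, 13) ≈ -5.3846)
Mul(Add(-148, -4141), Add(Mul(Mul(-1, 12), -4), Function('O')(j))) = Mul(Add(-148, -4141), Add(Mul(Mul(-1, 12), -4), Mul(-9, Rational(-70, 13)))) = Mul(-4289, Add(Mul(-12, -4), Rational(630, 13))) = Mul(-4289, Add(48, Rational(630, 13))) = Mul(-4289, Rational(1254, 13)) = Rational(-5378406, 13)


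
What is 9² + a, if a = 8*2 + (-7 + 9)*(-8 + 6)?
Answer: 93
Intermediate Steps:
a = 12 (a = 16 + 2*(-2) = 16 - 4 = 12)
9² + a = 9² + 12 = 81 + 12 = 93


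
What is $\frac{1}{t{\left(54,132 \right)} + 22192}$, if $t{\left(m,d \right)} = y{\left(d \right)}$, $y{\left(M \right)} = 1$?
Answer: $\frac{1}{22193} \approx 4.5059 \cdot 10^{-5}$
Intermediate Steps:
$t{\left(m,d \right)} = 1$
$\frac{1}{t{\left(54,132 \right)} + 22192} = \frac{1}{1 + 22192} = \frac{1}{22193}$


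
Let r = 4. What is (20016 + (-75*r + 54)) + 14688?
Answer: 34458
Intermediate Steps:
(20016 + (-75*r + 54)) + 14688 = (20016 + (-75*4 + 54)) + 14688 = (20016 + (-300 + 54)) + 14688 = (20016 - 246) + 14688 = 19770 + 14688 = 34458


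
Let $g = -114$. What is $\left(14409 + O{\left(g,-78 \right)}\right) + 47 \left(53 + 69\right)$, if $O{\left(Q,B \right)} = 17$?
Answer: $20160$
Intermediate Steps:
$\left(14409 + O{\left(g,-78 \right)}\right) + 47 \left(53 + 69\right) = \left(14409 + 17\right) + 47 \left(53 + 69\right) = 14426 + 47 \cdot 122 = 14426 + 5734 = 20160$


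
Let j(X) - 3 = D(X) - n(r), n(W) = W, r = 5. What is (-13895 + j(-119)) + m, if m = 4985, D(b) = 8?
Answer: -8904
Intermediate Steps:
j(X) = 6 (j(X) = 3 + (8 - 1*5) = 3 + (8 - 5) = 3 + 3 = 6)
(-13895 + j(-119)) + m = (-13895 + 6) + 4985 = -13889 + 4985 = -8904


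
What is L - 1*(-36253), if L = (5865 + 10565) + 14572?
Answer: 67255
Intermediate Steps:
L = 31002 (L = 16430 + 14572 = 31002)
L - 1*(-36253) = 31002 - 1*(-36253) = 31002 + 36253 = 67255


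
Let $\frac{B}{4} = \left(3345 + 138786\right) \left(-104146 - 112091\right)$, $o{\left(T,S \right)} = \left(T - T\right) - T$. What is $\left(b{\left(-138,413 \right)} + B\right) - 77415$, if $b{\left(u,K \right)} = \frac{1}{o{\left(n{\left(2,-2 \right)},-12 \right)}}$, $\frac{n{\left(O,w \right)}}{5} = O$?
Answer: $- \frac{1229360016031}{10} \approx -1.2294 \cdot 10^{11}$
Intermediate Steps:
$n{\left(O,w \right)} = 5 O$
$o{\left(T,S \right)} = - T$ ($o{\left(T,S \right)} = 0 - T = - T$)
$b{\left(u,K \right)} = - \frac{1}{10}$ ($b{\left(u,K \right)} = \frac{1}{\left(-1\right) 5 \cdot 2} = \frac{1}{\left(-1\right) 10} = \frac{1}{-10} = - \frac{1}{10}$)
$B = -122935924188$ ($B = 4 \left(3345 + 138786\right) \left(-104146 - 112091\right) = 4 \cdot 142131 \left(-216237\right) = 4 \left(-30733981047\right) = -122935924188$)
$\left(b{\left(-138,413 \right)} + B\right) - 77415 = \left(- \frac{1}{10} - 122935924188\right) - 77415 = - \frac{1229359241881}{10} - 77415 = - \frac{1229360016031}{10}$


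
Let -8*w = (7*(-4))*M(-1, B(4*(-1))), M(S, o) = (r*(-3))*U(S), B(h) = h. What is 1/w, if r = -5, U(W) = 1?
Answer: 2/105 ≈ 0.019048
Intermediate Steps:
M(S, o) = 15 (M(S, o) = -5*(-3)*1 = 15*1 = 15)
w = 105/2 (w = -7*(-4)*15/8 = -(-7)*15/2 = -⅛*(-420) = 105/2 ≈ 52.500)
1/w = 1/(105/2) = 2/105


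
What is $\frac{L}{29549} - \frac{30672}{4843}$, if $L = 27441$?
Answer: $- \frac{773430165}{143105807} \approx -5.4046$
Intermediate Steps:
$\frac{L}{29549} - \frac{30672}{4843} = \frac{27441}{29549} - \frac{30672}{4843} = - \frac{773430165}{143105807}$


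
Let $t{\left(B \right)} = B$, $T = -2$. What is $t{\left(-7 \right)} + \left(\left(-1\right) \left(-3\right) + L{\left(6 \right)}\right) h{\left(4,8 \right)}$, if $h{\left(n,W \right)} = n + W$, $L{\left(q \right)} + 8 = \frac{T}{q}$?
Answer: $-71$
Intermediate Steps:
$L{\left(q \right)} = -8 - \frac{2}{q}$
$h{\left(n,W \right)} = W + n$
$t{\left(-7 \right)} + \left(\left(-1\right) \left(-3\right) + L{\left(6 \right)}\right) h{\left(4,8 \right)} = -7 + \left(\left(-1\right) \left(-3\right) - \left(8 + \frac{2}{6}\right)\right) \left(8 + 4\right) = -7 + \left(3 - \frac{25}{3}\right) 12 = -7 - 64 = -71$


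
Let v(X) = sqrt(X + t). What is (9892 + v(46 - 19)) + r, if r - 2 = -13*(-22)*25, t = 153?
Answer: 17044 + 6*sqrt(5) ≈ 17057.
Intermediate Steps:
v(X) = sqrt(153 + X) (v(X) = sqrt(X + 153) = sqrt(153 + X))
r = 7152 (r = 2 - 13*(-22)*25 = 2 + 286*25 = 2 + 7150 = 7152)
(9892 + v(46 - 19)) + r = (9892 + sqrt(153 + (46 - 19))) + 7152 = (9892 + sqrt(153 + 27)) + 7152 = (9892 + sqrt(180)) + 7152 = (9892 + 6*sqrt(5)) + 7152 = 17044 + 6*sqrt(5)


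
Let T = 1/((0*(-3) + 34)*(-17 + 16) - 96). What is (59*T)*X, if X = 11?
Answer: -649/130 ≈ -4.9923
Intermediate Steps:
T = -1/130 (T = 1/((0 + 34)*(-1) - 96) = 1/(34*(-1) - 96) = 1/(-34 - 96) = 1/(-130) = -1/130 ≈ -0.0076923)
(59*T)*X = (59*(-1/130))*11 = -59/130*11 = -649/130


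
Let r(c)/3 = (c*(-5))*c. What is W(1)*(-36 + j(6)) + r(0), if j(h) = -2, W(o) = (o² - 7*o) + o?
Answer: 190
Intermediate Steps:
W(o) = o² - 6*o
r(c) = -15*c² (r(c) = 3*((c*(-5))*c) = 3*((-5*c)*c) = 3*(-5*c²) = -15*c²)
W(1)*(-36 + j(6)) + r(0) = (1*(-6 + 1))*(-36 - 2) - 15*0² = (1*(-5))*(-38) - 15*0 = -5*(-38) + 0 = 190 + 0 = 190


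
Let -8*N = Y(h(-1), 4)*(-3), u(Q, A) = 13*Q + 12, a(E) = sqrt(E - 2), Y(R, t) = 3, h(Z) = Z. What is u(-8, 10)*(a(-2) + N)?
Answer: -207/2 - 184*I ≈ -103.5 - 184.0*I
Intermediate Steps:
a(E) = sqrt(-2 + E)
u(Q, A) = 12 + 13*Q
N = 9/8 (N = -3*(-3)/8 = -1/8*(-9) = 9/8 ≈ 1.1250)
u(-8, 10)*(a(-2) + N) = (12 + 13*(-8))*(sqrt(-2 - 2) + 9/8) = (12 - 104)*(sqrt(-4) + 9/8) = -92*(2*I + 9/8) = -92*(9/8 + 2*I) = -207/2 - 184*I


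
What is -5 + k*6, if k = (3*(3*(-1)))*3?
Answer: -167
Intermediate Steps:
k = -27 (k = (3*(-3))*3 = -9*3 = -27)
-5 + k*6 = -5 - 27*6 = -5 - 162 = -167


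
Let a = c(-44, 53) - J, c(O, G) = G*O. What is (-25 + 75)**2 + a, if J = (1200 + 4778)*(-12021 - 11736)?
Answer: 142019514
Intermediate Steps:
J = -142019346 (J = 5978*(-23757) = -142019346)
a = 142017014 (a = 53*(-44) - 1*(-142019346) = -2332 + 142019346 = 142017014)
(-25 + 75)**2 + a = (-25 + 75)**2 + 142017014 = 50**2 + 142017014 = 2500 + 142017014 = 142019514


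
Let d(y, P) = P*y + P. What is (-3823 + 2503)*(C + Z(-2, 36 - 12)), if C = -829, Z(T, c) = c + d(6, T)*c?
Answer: 1506120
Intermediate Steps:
d(y, P) = P + P*y
Z(T, c) = c + 7*T*c (Z(T, c) = c + (T*(1 + 6))*c = c + (T*7)*c = c + (7*T)*c = c + 7*T*c)
(-3823 + 2503)*(C + Z(-2, 36 - 12)) = (-3823 + 2503)*(-829 + (36 - 12)*(1 + 7*(-2))) = -1320*(-829 + 24*(1 - 14)) = -1320*(-829 + 24*(-13)) = -1320*(-829 - 312) = -1320*(-1141) = 1506120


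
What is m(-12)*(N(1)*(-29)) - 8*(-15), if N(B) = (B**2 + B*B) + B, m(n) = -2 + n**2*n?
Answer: 150630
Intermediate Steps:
m(n) = -2 + n**3
N(B) = B + 2*B**2 (N(B) = (B**2 + B**2) + B = 2*B**2 + B = B + 2*B**2)
m(-12)*(N(1)*(-29)) - 8*(-15) = (-2 + (-12)**3)*((1*(1 + 2*1))*(-29)) - 8*(-15) = (-2 - 1728)*((1*(1 + 2))*(-29)) + 120 = -1730*1*3*(-29) + 120 = -5190*(-29) + 120 = -1730*(-87) + 120 = 150510 + 120 = 150630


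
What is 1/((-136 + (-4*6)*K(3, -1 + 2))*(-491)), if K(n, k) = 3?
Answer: 1/102128 ≈ 9.7916e-6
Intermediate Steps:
1/((-136 + (-4*6)*K(3, -1 + 2))*(-491)) = 1/((-136 - 4*6*3)*(-491)) = 1/((-136 - 24*3)*(-491)) = 1/((-136 - 72)*(-491)) = 1/(-208*(-491)) = 1/102128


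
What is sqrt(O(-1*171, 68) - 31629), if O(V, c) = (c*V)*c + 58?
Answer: 5*I*sqrt(32891) ≈ 906.79*I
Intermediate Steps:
O(V, c) = 58 + V*c**2 (O(V, c) = (V*c)*c + 58 = V*c**2 + 58 = 58 + V*c**2)
sqrt(O(-1*171, 68) - 31629) = sqrt((58 - 1*171*68**2) - 31629) = sqrt((58 - 171*4624) - 31629) = sqrt((58 - 790704) - 31629) = sqrt(-790646 - 31629) = sqrt(-822275) = 5*I*sqrt(32891)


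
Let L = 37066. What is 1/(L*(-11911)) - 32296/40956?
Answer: -3564615509563/4520448117114 ≈ -0.78855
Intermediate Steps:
1/(L*(-11911)) - 32296/40956 = 1/(37066*(-11911)) - 32296/40956 = (1/37066)*(-1/11911) - 32296*1/40956 = -1/441493126 - 8074/10239 = -3564615509563/4520448117114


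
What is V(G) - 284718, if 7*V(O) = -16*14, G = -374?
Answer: -284750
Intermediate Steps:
V(O) = -32 (V(O) = (-16*14)/7 = (⅐)*(-224) = -32)
V(G) - 284718 = -32 - 284718 = -284750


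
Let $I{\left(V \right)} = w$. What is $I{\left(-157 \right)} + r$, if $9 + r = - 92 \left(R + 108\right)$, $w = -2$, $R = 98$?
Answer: $-18963$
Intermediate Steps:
$r = -18961$ ($r = -9 - 92 \left(98 + 108\right) = -9 - 18952 = -18961$)
$I{\left(V \right)} = -2$
$I{\left(-157 \right)} + r = -2 - 18961 = -18963$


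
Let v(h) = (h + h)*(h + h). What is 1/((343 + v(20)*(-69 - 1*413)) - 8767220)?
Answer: -1/9538077 ≈ -1.0484e-7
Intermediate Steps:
v(h) = 4*h² (v(h) = (2*h)*(2*h) = 4*h²)
1/((343 + v(20)*(-69 - 1*413)) - 8767220) = 1/((343 + (4*20²)*(-69 - 1*413)) - 8767220) = 1/((343 + (4*400)*(-69 - 413)) - 8767220) = 1/((343 + 1600*(-482)) - 8767220) = 1/((343 - 771200) - 8767220) = 1/(-770857 - 8767220) = 1/(-9538077) = -1/9538077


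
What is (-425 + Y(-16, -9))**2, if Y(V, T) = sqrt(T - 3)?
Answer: 180613 - 1700*I*sqrt(3) ≈ 1.8061e+5 - 2944.5*I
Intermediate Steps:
Y(V, T) = sqrt(-3 + T)
(-425 + Y(-16, -9))**2 = (-425 + sqrt(-3 - 9))**2 = (-425 + sqrt(-12))**2 = (-425 + 2*I*sqrt(3))**2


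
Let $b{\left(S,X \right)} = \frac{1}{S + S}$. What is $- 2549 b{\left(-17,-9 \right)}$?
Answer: $\frac{2549}{34} \approx 74.971$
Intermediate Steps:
$b{\left(S,X \right)} = \frac{1}{2 S}$
$- 2549 b{\left(-17,-9 \right)} = - 2549 \frac{1}{2 \left(-17\right)} = - 2549 \cdot \frac{1}{2} \left(- \frac{1}{17}\right) = \left(-2549\right) \left(- \frac{1}{34}\right) = \frac{2549}{34}$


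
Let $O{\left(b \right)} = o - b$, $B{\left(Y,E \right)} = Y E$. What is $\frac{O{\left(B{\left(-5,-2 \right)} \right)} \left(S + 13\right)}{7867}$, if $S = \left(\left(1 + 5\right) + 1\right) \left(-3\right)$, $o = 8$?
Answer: $\frac{16}{7867} \approx 0.0020338$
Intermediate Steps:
$B{\left(Y,E \right)} = E Y$
$O{\left(b \right)} = 8 - b$
$S = -21$ ($S = \left(6 + 1\right) \left(-3\right) = 7 \left(-3\right) = -21$)
$\frac{O{\left(B{\left(-5,-2 \right)} \right)} \left(S + 13\right)}{7867} = \frac{\left(8 - \left(-2\right) \left(-5\right)\right) \left(-21 + 13\right)}{7867} = \left(8 - 10\right) \left(-8\right) \frac{1}{7867} = \left(-2\right) \left(-8\right) \frac{1}{7867} = 16 \cdot \frac{1}{7867} = \frac{16}{7867}$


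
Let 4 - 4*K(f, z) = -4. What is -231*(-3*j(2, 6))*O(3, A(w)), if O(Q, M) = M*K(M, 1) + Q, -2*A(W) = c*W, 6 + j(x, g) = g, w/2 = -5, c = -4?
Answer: 0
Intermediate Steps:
K(f, z) = 2 (K(f, z) = 1 - ¼*(-4) = 1 + 1 = 2)
w = -10 (w = 2*(-5) = -10)
j(x, g) = -6 + g
A(W) = 2*W (A(W) = -(-2)*W = 2*W)
O(Q, M) = Q + 2*M (O(Q, M) = M*2 + Q = 2*M + Q = Q + 2*M)
-231*(-3*j(2, 6))*O(3, A(w)) = -231*(-3*(-6 + 6))*(3 + 2*(2*(-10))) = -231*(-3*0)*(3 + 2*(-20)) = -0*(3 - 40) = -0*(-37) = -231*0 = 0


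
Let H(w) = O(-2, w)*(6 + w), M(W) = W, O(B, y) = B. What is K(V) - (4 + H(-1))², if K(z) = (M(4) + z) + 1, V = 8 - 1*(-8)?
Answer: -15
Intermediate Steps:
H(w) = -12 - 2*w (H(w) = -2*(6 + w) = -12 - 2*w)
V = 16 (V = 8 + 8 = 16)
K(z) = 5 + z (K(z) = (4 + z) + 1 = 5 + z)
K(V) - (4 + H(-1))² = (5 + 16) - (4 + (-12 - 2*(-1)))² = 21 - (4 + (-12 + 2))² = 21 - (4 - 10)² = 21 - 1*(-6)² = 21 - 1*36 = 21 - 36 = -15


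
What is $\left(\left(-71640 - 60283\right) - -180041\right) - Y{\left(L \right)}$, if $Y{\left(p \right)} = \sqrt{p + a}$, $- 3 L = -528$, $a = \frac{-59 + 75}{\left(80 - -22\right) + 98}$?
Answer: $48118 - \frac{\sqrt{4402}}{5} \approx 48105.0$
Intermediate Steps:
$a = \frac{2}{25}$ ($a = \frac{16}{\left(80 + 22\right) + 98} = \frac{16}{102 + 98} = \frac{16}{200} = 16 \cdot \frac{1}{200} = \frac{2}{25} \approx 0.08$)
$L = 176$ ($L = \left(- \frac{1}{3}\right) \left(-528\right) = 176$)
$Y{\left(p \right)} = \sqrt{\frac{2}{25} + p}$ ($Y{\left(p \right)} = \sqrt{p + \frac{2}{25}} = \sqrt{\frac{2}{25} + p}$)
$\left(\left(-71640 - 60283\right) - -180041\right) - Y{\left(L \right)} = \left(\left(-71640 - 60283\right) - -180041\right) - \frac{\sqrt{2 + 25 \cdot 176}}{5} = \left(-131923 + 180041\right) - \frac{\sqrt{2 + 4400}}{5} = 48118 - \frac{\sqrt{4402}}{5}$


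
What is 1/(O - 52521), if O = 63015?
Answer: 1/10494 ≈ 9.5293e-5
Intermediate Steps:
1/(O - 52521) = 1/(63015 - 52521) = 1/10494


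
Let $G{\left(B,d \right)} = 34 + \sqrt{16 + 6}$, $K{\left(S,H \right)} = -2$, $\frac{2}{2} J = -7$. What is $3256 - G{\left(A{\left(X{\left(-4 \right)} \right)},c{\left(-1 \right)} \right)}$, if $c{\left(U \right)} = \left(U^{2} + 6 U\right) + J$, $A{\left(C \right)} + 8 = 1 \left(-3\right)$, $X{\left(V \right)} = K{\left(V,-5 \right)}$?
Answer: $3222 - \sqrt{22} \approx 3217.3$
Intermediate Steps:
$J = -7$
$X{\left(V \right)} = -2$
$A{\left(C \right)} = -11$ ($A{\left(C \right)} = -8 + 1 \left(-3\right) = -8 - 3 = -11$)
$c{\left(U \right)} = -7 + U^{2} + 6 U$ ($c{\left(U \right)} = \left(U^{2} + 6 U\right) - 7 = -7 + U^{2} + 6 U$)
$G{\left(B,d \right)} = 34 + \sqrt{22}$
$3256 - G{\left(A{\left(X{\left(-4 \right)} \right)},c{\left(-1 \right)} \right)} = 3256 - \left(34 + \sqrt{22}\right) = 3222 - \sqrt{22}$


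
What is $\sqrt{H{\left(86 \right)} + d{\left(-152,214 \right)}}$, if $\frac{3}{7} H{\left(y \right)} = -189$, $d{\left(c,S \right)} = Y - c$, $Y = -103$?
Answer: $14 i \sqrt{2} \approx 19.799 i$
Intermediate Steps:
$d{\left(c,S \right)} = -103 - c$
$H{\left(y \right)} = -441$ ($H{\left(y \right)} = \frac{7}{3} \left(-189\right) = -441$)
$\sqrt{H{\left(86 \right)} + d{\left(-152,214 \right)}} = \sqrt{-441 - -49} = \sqrt{-441 + \left(-103 + 152\right)} = \sqrt{-441 + 49} = \sqrt{-392} = 14 i \sqrt{2}$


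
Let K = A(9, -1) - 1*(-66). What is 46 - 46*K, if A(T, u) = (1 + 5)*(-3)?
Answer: -2162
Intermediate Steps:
A(T, u) = -18 (A(T, u) = 6*(-3) = -18)
K = 48 (K = -18 - 1*(-66) = -18 + 66 = 48)
46 - 46*K = 46 - 46*48 = 46 - 2208 = -2162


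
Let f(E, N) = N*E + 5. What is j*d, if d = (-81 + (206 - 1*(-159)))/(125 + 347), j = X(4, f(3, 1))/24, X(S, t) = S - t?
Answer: -71/708 ≈ -0.10028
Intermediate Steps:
f(E, N) = 5 + E*N (f(E, N) = E*N + 5 = 5 + E*N)
j = -⅙ (j = (4 - (5 + 3*1))/24 = (4 - (5 + 3))*(1/24) = (4 - 1*8)*(1/24) = (4 - 8)*(1/24) = -4*1/24 = -⅙ ≈ -0.16667)
d = 71/118 (d = (-81 + (206 + 159))/472 = (-81 + 365)*(1/472) = 284*(1/472) = 71/118 ≈ 0.60170)
j*d = -⅙*71/118 = -71/708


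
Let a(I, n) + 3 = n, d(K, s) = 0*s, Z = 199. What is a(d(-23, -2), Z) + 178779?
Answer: 178975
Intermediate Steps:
d(K, s) = 0
a(I, n) = -3 + n
a(d(-23, -2), Z) + 178779 = (-3 + 199) + 178779 = 196 + 178779 = 178975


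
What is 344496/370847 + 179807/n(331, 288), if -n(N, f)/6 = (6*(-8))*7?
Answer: 67375390465/747627552 ≈ 90.119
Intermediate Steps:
n(N, f) = 2016 (n(N, f) = -6*6*(-8)*7 = -(-288)*7 = -6*(-336) = 2016)
344496/370847 + 179807/n(331, 288) = 344496/370847 + 179807/2016 = 67375390465/747627552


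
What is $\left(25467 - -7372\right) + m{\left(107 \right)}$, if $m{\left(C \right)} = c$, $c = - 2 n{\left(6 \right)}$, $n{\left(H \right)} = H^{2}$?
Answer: $32767$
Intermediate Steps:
$c = -72$ ($c = - 2 \cdot 6^{2} = \left(-2\right) 36 = -72$)
$m{\left(C \right)} = -72$
$\left(25467 - -7372\right) + m{\left(107 \right)} = \left(25467 - -7372\right) - 72 = \left(25467 + \left(-8 + 7380\right)\right) - 72 = \left(25467 + 7372\right) - 72 = 32839 - 72 = 32767$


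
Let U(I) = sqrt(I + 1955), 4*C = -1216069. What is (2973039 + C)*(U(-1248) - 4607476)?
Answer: -12297453656603 + 10676087*sqrt(707)/4 ≈ -1.2297e+13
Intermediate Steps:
C = -1216069/4 (C = (1/4)*(-1216069) = -1216069/4 ≈ -3.0402e+5)
U(I) = sqrt(1955 + I)
(2973039 + C)*(U(-1248) - 4607476) = (2973039 - 1216069/4)*(sqrt(1955 - 1248) - 4607476) = 10676087*(sqrt(707) - 4607476)/4 = 10676087*(-4607476 + sqrt(707))/4 = -12297453656603 + 10676087*sqrt(707)/4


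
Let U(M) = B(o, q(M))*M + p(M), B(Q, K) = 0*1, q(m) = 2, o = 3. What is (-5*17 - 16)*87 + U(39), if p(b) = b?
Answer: -8748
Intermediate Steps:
B(Q, K) = 0
U(M) = M (U(M) = 0*M + M = 0 + M = M)
(-5*17 - 16)*87 + U(39) = (-5*17 - 16)*87 + 39 = (-85 - 16)*87 + 39 = -101*87 + 39 = -8787 + 39 = -8748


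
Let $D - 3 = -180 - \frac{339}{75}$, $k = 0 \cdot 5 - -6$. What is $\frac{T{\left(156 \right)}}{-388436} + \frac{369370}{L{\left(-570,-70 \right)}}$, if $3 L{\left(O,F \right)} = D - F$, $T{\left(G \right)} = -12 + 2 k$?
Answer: $- \frac{13851375}{1394} \approx -9936.4$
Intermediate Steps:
$k = 6$ ($k = 0 + 6 = 6$)
$D = - \frac{4538}{25}$ ($D = 3 - \left(180 + \frac{339}{75}\right) = 3 - \frac{4613}{25} = - \frac{4538}{25} \approx -181.52$)
$T{\left(G \right)} = 0$ ($T{\left(G \right)} = -12 + 2 \cdot 6 = -12 + 12 = 0$)
$L{\left(O,F \right)} = - \frac{4538}{75} - \frac{F}{3}$ ($L{\left(O,F \right)} = \frac{- \frac{4538}{25} - F}{3} = - \frac{4538}{75} - \frac{F}{3}$)
$\frac{T{\left(156 \right)}}{-388436} + \frac{369370}{L{\left(-570,-70 \right)}} = \frac{0}{-388436} + \frac{369370}{- \frac{4538}{75} - - \frac{70}{3}} = 0 \left(- \frac{1}{388436}\right) + \frac{369370}{- \frac{4538}{75} + \frac{70}{3}} = 0 + \frac{369370}{- \frac{2788}{75}} = 0 + 369370 \left(- \frac{75}{2788}\right) = 0 - \frac{13851375}{1394} = - \frac{13851375}{1394}$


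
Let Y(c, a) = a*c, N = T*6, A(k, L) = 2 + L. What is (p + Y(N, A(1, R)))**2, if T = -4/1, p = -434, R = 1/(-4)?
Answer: 226576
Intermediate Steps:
R = -1/4 ≈ -0.25000
T = -4 (T = -4*1 = -4)
N = -24 (N = -4*6 = -24)
(p + Y(N, A(1, R)))**2 = (-434 + (2 - 1/4)*(-24))**2 = (-434 + (7/4)*(-24))**2 = (-434 - 42)**2 = (-476)**2 = 226576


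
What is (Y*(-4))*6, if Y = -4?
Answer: 96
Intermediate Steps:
(Y*(-4))*6 = -4*(-4)*6 = 16*6 = 96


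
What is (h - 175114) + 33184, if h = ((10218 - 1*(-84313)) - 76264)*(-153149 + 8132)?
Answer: -2649167469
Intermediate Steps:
h = -2649025539 (h = ((10218 + 84313) - 76264)*(-145017) = (94531 - 76264)*(-145017) = 18267*(-145017) = -2649025539)
(h - 175114) + 33184 = (-2649025539 - 175114) + 33184 = -2649200653 + 33184 = -2649167469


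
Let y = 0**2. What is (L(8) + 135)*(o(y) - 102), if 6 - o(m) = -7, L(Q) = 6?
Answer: -12549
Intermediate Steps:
y = 0
o(m) = 13 (o(m) = 6 - 1*(-7) = 6 + 7 = 13)
(L(8) + 135)*(o(y) - 102) = (6 + 135)*(13 - 102) = 141*(-89) = -12549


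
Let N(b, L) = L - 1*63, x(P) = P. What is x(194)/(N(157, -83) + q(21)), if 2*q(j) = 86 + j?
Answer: -388/185 ≈ -2.0973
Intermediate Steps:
q(j) = 43 + j/2 (q(j) = (86 + j)/2 = 43 + j/2)
N(b, L) = -63 + L (N(b, L) = L - 63 = -63 + L)
x(194)/(N(157, -83) + q(21)) = 194/((-63 - 83) + (43 + (1/2)*21)) = 194/(-146 + (43 + 21/2)) = 194/(-146 + 107/2) = 194/(-185/2) = 194*(-2/185) = -388/185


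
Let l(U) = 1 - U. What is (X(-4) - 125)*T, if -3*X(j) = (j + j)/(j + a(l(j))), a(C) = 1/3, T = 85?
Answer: -117555/11 ≈ -10687.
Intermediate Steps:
a(C) = ⅓
X(j) = -2*j/(3*(⅓ + j)) (X(j) = -(j + j)/(3*(j + ⅓)) = -2*j/(3*(⅓ + j)))
(X(-4) - 125)*T = (-2*(-4)/(1 + 3*(-4)) - 125)*85 = (-2*(-4)/(1 - 12) - 125)*85 = (-2*(-4)/(-11) - 125)*85 = (-2*(-4)*(-1/11) - 125)*85 = (-8/11 - 125)*85 = -1383/11*85 = -117555/11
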